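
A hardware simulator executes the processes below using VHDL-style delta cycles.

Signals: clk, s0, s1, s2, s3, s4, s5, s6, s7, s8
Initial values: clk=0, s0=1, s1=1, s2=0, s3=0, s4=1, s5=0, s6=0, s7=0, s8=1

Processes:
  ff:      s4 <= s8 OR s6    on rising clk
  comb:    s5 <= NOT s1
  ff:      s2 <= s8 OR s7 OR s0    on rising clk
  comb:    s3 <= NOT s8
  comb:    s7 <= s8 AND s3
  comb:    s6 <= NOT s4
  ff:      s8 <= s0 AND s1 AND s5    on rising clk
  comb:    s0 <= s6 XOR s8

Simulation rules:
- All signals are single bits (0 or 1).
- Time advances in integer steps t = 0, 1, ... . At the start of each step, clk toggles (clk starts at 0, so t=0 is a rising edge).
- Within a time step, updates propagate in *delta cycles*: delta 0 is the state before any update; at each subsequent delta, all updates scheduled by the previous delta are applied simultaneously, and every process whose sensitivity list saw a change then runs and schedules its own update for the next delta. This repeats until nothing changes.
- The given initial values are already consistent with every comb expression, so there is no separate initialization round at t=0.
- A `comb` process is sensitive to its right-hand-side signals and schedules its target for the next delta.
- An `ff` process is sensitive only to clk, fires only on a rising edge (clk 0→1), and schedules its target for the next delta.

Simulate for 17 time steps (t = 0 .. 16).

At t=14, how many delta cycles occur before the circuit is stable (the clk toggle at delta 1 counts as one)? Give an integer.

t0.Δ0 s2=0 s1=1 s6=0 s0=1 s4=1 clk=0 s3=0 s5=0 s7=0 s8=1
t0.Δ1 s2=0 s1=1 s6=0 s0=1 s4=1 clk=1 s3=0 s5=0 s7=0 s8=1
t0.Δ2 s2=1 s1=1 s6=0 s0=1 s4=1 clk=1 s3=0 s5=0 s7=0 s8=0
t0.Δ3 s2=1 s1=1 s6=0 s0=0 s4=1 clk=1 s3=1 s5=0 s7=0 s8=0
t1.Δ0 s2=1 s1=1 s6=0 s0=0 s4=1 clk=1 s3=1 s5=0 s7=0 s8=0
t1.Δ1 s2=1 s1=1 s6=0 s0=0 s4=1 clk=0 s3=1 s5=0 s7=0 s8=0
t2.Δ0 s2=1 s1=1 s6=0 s0=0 s4=1 clk=0 s3=1 s5=0 s7=0 s8=0
t2.Δ1 s2=1 s1=1 s6=0 s0=0 s4=1 clk=1 s3=1 s5=0 s7=0 s8=0
t2.Δ2 s2=0 s1=1 s6=0 s0=0 s4=0 clk=1 s3=1 s5=0 s7=0 s8=0
t2.Δ3 s2=0 s1=1 s6=1 s0=0 s4=0 clk=1 s3=1 s5=0 s7=0 s8=0
t2.Δ4 s2=0 s1=1 s6=1 s0=1 s4=0 clk=1 s3=1 s5=0 s7=0 s8=0
t3.Δ0 s2=0 s1=1 s6=1 s0=1 s4=0 clk=1 s3=1 s5=0 s7=0 s8=0
t3.Δ1 s2=0 s1=1 s6=1 s0=1 s4=0 clk=0 s3=1 s5=0 s7=0 s8=0
t4.Δ0 s2=0 s1=1 s6=1 s0=1 s4=0 clk=0 s3=1 s5=0 s7=0 s8=0
t4.Δ1 s2=0 s1=1 s6=1 s0=1 s4=0 clk=1 s3=1 s5=0 s7=0 s8=0
t4.Δ2 s2=1 s1=1 s6=1 s0=1 s4=1 clk=1 s3=1 s5=0 s7=0 s8=0
t4.Δ3 s2=1 s1=1 s6=0 s0=1 s4=1 clk=1 s3=1 s5=0 s7=0 s8=0
t4.Δ4 s2=1 s1=1 s6=0 s0=0 s4=1 clk=1 s3=1 s5=0 s7=0 s8=0
t5.Δ0 s2=1 s1=1 s6=0 s0=0 s4=1 clk=1 s3=1 s5=0 s7=0 s8=0
t5.Δ1 s2=1 s1=1 s6=0 s0=0 s4=1 clk=0 s3=1 s5=0 s7=0 s8=0
t6.Δ0 s2=1 s1=1 s6=0 s0=0 s4=1 clk=0 s3=1 s5=0 s7=0 s8=0
t6.Δ1 s2=1 s1=1 s6=0 s0=0 s4=1 clk=1 s3=1 s5=0 s7=0 s8=0
t6.Δ2 s2=0 s1=1 s6=0 s0=0 s4=0 clk=1 s3=1 s5=0 s7=0 s8=0
t6.Δ3 s2=0 s1=1 s6=1 s0=0 s4=0 clk=1 s3=1 s5=0 s7=0 s8=0
t6.Δ4 s2=0 s1=1 s6=1 s0=1 s4=0 clk=1 s3=1 s5=0 s7=0 s8=0
t7.Δ0 s2=0 s1=1 s6=1 s0=1 s4=0 clk=1 s3=1 s5=0 s7=0 s8=0
t7.Δ1 s2=0 s1=1 s6=1 s0=1 s4=0 clk=0 s3=1 s5=0 s7=0 s8=0
t8.Δ0 s2=0 s1=1 s6=1 s0=1 s4=0 clk=0 s3=1 s5=0 s7=0 s8=0
t8.Δ1 s2=0 s1=1 s6=1 s0=1 s4=0 clk=1 s3=1 s5=0 s7=0 s8=0
t8.Δ2 s2=1 s1=1 s6=1 s0=1 s4=1 clk=1 s3=1 s5=0 s7=0 s8=0
t8.Δ3 s2=1 s1=1 s6=0 s0=1 s4=1 clk=1 s3=1 s5=0 s7=0 s8=0
t8.Δ4 s2=1 s1=1 s6=0 s0=0 s4=1 clk=1 s3=1 s5=0 s7=0 s8=0
t9.Δ0 s2=1 s1=1 s6=0 s0=0 s4=1 clk=1 s3=1 s5=0 s7=0 s8=0
t9.Δ1 s2=1 s1=1 s6=0 s0=0 s4=1 clk=0 s3=1 s5=0 s7=0 s8=0
t10.Δ0 s2=1 s1=1 s6=0 s0=0 s4=1 clk=0 s3=1 s5=0 s7=0 s8=0
t10.Δ1 s2=1 s1=1 s6=0 s0=0 s4=1 clk=1 s3=1 s5=0 s7=0 s8=0
t10.Δ2 s2=0 s1=1 s6=0 s0=0 s4=0 clk=1 s3=1 s5=0 s7=0 s8=0
t10.Δ3 s2=0 s1=1 s6=1 s0=0 s4=0 clk=1 s3=1 s5=0 s7=0 s8=0
t10.Δ4 s2=0 s1=1 s6=1 s0=1 s4=0 clk=1 s3=1 s5=0 s7=0 s8=0
t11.Δ0 s2=0 s1=1 s6=1 s0=1 s4=0 clk=1 s3=1 s5=0 s7=0 s8=0
t11.Δ1 s2=0 s1=1 s6=1 s0=1 s4=0 clk=0 s3=1 s5=0 s7=0 s8=0
t12.Δ0 s2=0 s1=1 s6=1 s0=1 s4=0 clk=0 s3=1 s5=0 s7=0 s8=0
t12.Δ1 s2=0 s1=1 s6=1 s0=1 s4=0 clk=1 s3=1 s5=0 s7=0 s8=0
t12.Δ2 s2=1 s1=1 s6=1 s0=1 s4=1 clk=1 s3=1 s5=0 s7=0 s8=0
t12.Δ3 s2=1 s1=1 s6=0 s0=1 s4=1 clk=1 s3=1 s5=0 s7=0 s8=0
t12.Δ4 s2=1 s1=1 s6=0 s0=0 s4=1 clk=1 s3=1 s5=0 s7=0 s8=0
t13.Δ0 s2=1 s1=1 s6=0 s0=0 s4=1 clk=1 s3=1 s5=0 s7=0 s8=0
t13.Δ1 s2=1 s1=1 s6=0 s0=0 s4=1 clk=0 s3=1 s5=0 s7=0 s8=0
t14.Δ0 s2=1 s1=1 s6=0 s0=0 s4=1 clk=0 s3=1 s5=0 s7=0 s8=0
t14.Δ1 s2=1 s1=1 s6=0 s0=0 s4=1 clk=1 s3=1 s5=0 s7=0 s8=0
t14.Δ2 s2=0 s1=1 s6=0 s0=0 s4=0 clk=1 s3=1 s5=0 s7=0 s8=0
t14.Δ3 s2=0 s1=1 s6=1 s0=0 s4=0 clk=1 s3=1 s5=0 s7=0 s8=0
t14.Δ4 s2=0 s1=1 s6=1 s0=1 s4=0 clk=1 s3=1 s5=0 s7=0 s8=0
t15.Δ0 s2=0 s1=1 s6=1 s0=1 s4=0 clk=1 s3=1 s5=0 s7=0 s8=0
t15.Δ1 s2=0 s1=1 s6=1 s0=1 s4=0 clk=0 s3=1 s5=0 s7=0 s8=0
t16.Δ0 s2=0 s1=1 s6=1 s0=1 s4=0 clk=0 s3=1 s5=0 s7=0 s8=0
t16.Δ1 s2=0 s1=1 s6=1 s0=1 s4=0 clk=1 s3=1 s5=0 s7=0 s8=0
t16.Δ2 s2=1 s1=1 s6=1 s0=1 s4=1 clk=1 s3=1 s5=0 s7=0 s8=0
t16.Δ3 s2=1 s1=1 s6=0 s0=1 s4=1 clk=1 s3=1 s5=0 s7=0 s8=0
t16.Δ4 s2=1 s1=1 s6=0 s0=0 s4=1 clk=1 s3=1 s5=0 s7=0 s8=0

4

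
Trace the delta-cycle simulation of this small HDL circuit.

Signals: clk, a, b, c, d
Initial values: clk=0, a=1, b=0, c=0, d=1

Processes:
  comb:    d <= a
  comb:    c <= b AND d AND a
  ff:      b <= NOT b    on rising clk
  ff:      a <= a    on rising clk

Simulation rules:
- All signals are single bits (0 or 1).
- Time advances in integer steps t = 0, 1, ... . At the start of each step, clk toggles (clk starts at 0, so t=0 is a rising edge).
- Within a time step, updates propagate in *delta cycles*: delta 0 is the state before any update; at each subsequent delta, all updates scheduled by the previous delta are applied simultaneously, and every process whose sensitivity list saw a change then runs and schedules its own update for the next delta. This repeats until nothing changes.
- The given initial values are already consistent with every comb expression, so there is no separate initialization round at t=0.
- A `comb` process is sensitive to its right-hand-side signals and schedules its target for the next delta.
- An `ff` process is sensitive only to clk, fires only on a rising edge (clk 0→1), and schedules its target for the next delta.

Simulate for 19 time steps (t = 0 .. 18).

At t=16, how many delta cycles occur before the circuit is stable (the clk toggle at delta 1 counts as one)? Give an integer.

t=0 Δ0: b=0 c=0 d=1 clk=0 a=1
  Δ1: clk:0→1
  Δ2: b:0→1
  Δ3: c:0→1
  (3Δ to stable)
t=1 Δ0: b=1 c=1 d=1 clk=1 a=1
  Δ1: clk:1→0
  (1Δ to stable)
t=2 Δ0: b=1 c=1 d=1 clk=0 a=1
  Δ1: clk:0→1
  Δ2: b:1→0
  Δ3: c:1→0
  (3Δ to stable)
t=3 Δ0: b=0 c=0 d=1 clk=1 a=1
  Δ1: clk:1→0
  (1Δ to stable)
t=4 Δ0: b=0 c=0 d=1 clk=0 a=1
  Δ1: clk:0→1
  Δ2: b:0→1
  Δ3: c:0→1
  (3Δ to stable)
t=5 Δ0: b=1 c=1 d=1 clk=1 a=1
  Δ1: clk:1→0
  (1Δ to stable)
t=6 Δ0: b=1 c=1 d=1 clk=0 a=1
  Δ1: clk:0→1
  Δ2: b:1→0
  Δ3: c:1→0
  (3Δ to stable)
t=7 Δ0: b=0 c=0 d=1 clk=1 a=1
  Δ1: clk:1→0
  (1Δ to stable)
t=8 Δ0: b=0 c=0 d=1 clk=0 a=1
  Δ1: clk:0→1
  Δ2: b:0→1
  Δ3: c:0→1
  (3Δ to stable)
t=9 Δ0: b=1 c=1 d=1 clk=1 a=1
  Δ1: clk:1→0
  (1Δ to stable)
t=10 Δ0: b=1 c=1 d=1 clk=0 a=1
  Δ1: clk:0→1
  Δ2: b:1→0
  Δ3: c:1→0
  (3Δ to stable)
t=11 Δ0: b=0 c=0 d=1 clk=1 a=1
  Δ1: clk:1→0
  (1Δ to stable)
t=12 Δ0: b=0 c=0 d=1 clk=0 a=1
  Δ1: clk:0→1
  Δ2: b:0→1
  Δ3: c:0→1
  (3Δ to stable)
t=13 Δ0: b=1 c=1 d=1 clk=1 a=1
  Δ1: clk:1→0
  (1Δ to stable)
t=14 Δ0: b=1 c=1 d=1 clk=0 a=1
  Δ1: clk:0→1
  Δ2: b:1→0
  Δ3: c:1→0
  (3Δ to stable)
t=15 Δ0: b=0 c=0 d=1 clk=1 a=1
  Δ1: clk:1→0
  (1Δ to stable)
t=16 Δ0: b=0 c=0 d=1 clk=0 a=1
  Δ1: clk:0→1
  Δ2: b:0→1
  Δ3: c:0→1
  (3Δ to stable)
t=17 Δ0: b=1 c=1 d=1 clk=1 a=1
  Δ1: clk:1→0
  (1Δ to stable)
t=18 Δ0: b=1 c=1 d=1 clk=0 a=1
  Δ1: clk:0→1
  Δ2: b:1→0
  Δ3: c:1→0
  (3Δ to stable)

3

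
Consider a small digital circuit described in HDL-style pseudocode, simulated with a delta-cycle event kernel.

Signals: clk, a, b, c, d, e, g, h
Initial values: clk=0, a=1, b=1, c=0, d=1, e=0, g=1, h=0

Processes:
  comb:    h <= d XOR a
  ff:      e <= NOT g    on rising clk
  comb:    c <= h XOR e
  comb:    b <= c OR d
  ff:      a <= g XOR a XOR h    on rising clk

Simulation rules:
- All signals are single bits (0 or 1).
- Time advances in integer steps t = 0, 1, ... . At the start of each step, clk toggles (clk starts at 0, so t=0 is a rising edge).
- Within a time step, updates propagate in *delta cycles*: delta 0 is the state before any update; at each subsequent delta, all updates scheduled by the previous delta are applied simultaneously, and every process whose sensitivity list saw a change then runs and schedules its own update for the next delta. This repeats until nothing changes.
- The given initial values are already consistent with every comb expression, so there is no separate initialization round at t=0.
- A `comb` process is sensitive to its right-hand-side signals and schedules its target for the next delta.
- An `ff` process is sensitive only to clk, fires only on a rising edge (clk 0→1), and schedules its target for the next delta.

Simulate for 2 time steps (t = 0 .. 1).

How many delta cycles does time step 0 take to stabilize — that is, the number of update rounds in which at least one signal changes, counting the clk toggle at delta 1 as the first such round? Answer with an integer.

4

t=0 Δ0: d=1 c=0 g=1 h=0 b=1 a=1 clk=0 e=0
  Δ1: clk:0→1
  Δ2: a:1→0
  Δ3: h:0→1
  Δ4: c:0→1
  (4Δ to stable)
t=1 Δ0: d=1 c=1 g=1 h=1 b=1 a=0 clk=1 e=0
  Δ1: clk:1→0
  (1Δ to stable)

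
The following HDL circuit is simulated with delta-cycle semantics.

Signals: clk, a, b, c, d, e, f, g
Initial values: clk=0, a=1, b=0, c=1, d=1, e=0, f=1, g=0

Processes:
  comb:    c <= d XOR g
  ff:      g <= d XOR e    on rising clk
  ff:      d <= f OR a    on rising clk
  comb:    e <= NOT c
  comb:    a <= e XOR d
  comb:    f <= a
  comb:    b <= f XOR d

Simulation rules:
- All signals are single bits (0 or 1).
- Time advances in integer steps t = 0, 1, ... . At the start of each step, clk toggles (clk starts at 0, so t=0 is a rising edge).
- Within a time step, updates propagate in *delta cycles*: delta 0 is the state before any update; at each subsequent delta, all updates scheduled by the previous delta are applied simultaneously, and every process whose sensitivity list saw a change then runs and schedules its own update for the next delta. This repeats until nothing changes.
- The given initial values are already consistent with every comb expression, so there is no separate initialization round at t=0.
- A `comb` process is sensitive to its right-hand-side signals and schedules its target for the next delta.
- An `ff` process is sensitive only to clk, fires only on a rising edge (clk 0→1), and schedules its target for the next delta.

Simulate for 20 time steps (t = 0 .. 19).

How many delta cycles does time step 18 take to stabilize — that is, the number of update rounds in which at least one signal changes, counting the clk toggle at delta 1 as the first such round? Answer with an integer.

[bits: f,c,clk,d,b,a,e,g]
t=0: Δ0=11010100 Δ1=11110100 Δ2=11110101 Δ3=10110101 Δ4=10110111 Δ5=10110011 Δ6=00110011 Δ7=00111011 | 7Δ
t=1: Δ0=00111011 Δ1=00011011 | 1Δ
t=2: Δ0=00011011 Δ1=00111011 Δ2=00101010 Δ3=00100110 Δ4=10100110 Δ5=10101110 | 5Δ
t=3: Δ0=10101110 Δ1=10001110 | 1Δ
t=4: Δ0=10001110 Δ1=10101110 Δ2=10111111 Δ3=10110011 Δ4=00110011 Δ5=00111011 | 5Δ
t=5: Δ0=00111011 Δ1=00011011 | 1Δ
t=6: Δ0=00011011 Δ1=00111011 Δ2=00101010 Δ3=00100110 Δ4=10100110 Δ5=10101110 | 5Δ
t=7: Δ0=10101110 Δ1=10001110 | 1Δ
t=8: Δ0=10001110 Δ1=10101110 Δ2=10111111 Δ3=10110011 Δ4=00110011 Δ5=00111011 | 5Δ
t=9: Δ0=00111011 Δ1=00011011 | 1Δ
t=10: Δ0=00011011 Δ1=00111011 Δ2=00101010 Δ3=00100110 Δ4=10100110 Δ5=10101110 | 5Δ
t=11: Δ0=10101110 Δ1=10001110 | 1Δ
t=12: Δ0=10001110 Δ1=10101110 Δ2=10111111 Δ3=10110011 Δ4=00110011 Δ5=00111011 | 5Δ
t=13: Δ0=00111011 Δ1=00011011 | 1Δ
t=14: Δ0=00011011 Δ1=00111011 Δ2=00101010 Δ3=00100110 Δ4=10100110 Δ5=10101110 | 5Δ
t=15: Δ0=10101110 Δ1=10001110 | 1Δ
t=16: Δ0=10001110 Δ1=10101110 Δ2=10111111 Δ3=10110011 Δ4=00110011 Δ5=00111011 | 5Δ
t=17: Δ0=00111011 Δ1=00011011 | 1Δ
t=18: Δ0=00011011 Δ1=00111011 Δ2=00101010 Δ3=00100110 Δ4=10100110 Δ5=10101110 | 5Δ
t=19: Δ0=10101110 Δ1=10001110 | 1Δ

5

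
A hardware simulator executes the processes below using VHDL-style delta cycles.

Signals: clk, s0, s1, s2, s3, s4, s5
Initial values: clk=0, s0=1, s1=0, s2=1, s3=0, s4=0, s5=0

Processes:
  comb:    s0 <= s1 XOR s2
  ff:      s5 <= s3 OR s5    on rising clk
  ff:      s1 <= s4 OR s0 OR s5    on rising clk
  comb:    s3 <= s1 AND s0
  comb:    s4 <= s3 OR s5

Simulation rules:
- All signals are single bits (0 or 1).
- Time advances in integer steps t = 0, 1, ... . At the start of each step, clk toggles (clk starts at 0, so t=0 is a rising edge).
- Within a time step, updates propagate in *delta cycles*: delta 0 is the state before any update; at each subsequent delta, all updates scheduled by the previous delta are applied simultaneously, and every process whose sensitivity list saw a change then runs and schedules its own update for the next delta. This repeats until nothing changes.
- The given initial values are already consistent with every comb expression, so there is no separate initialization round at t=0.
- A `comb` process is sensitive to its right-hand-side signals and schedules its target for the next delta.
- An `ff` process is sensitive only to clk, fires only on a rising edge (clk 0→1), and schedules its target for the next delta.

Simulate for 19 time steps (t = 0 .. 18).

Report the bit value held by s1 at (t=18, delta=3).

0

t=0 Δ0: s2=1 s4=0 s1=0 s3=0 clk=0 s5=0 s0=1
  Δ1: clk:0→1
  Δ2: s1:0→1
  Δ3: s3:0→1, s0:1→0
  Δ4: s4:0→1, s3:1→0
  Δ5: s4:1→0
  (5Δ to stable)
t=1 Δ0: s2=1 s4=0 s1=1 s3=0 clk=1 s5=0 s0=0
  Δ1: clk:1→0
  (1Δ to stable)
t=2 Δ0: s2=1 s4=0 s1=1 s3=0 clk=0 s5=0 s0=0
  Δ1: clk:0→1
  Δ2: s1:1→0
  Δ3: s0:0→1
  (3Δ to stable)
t=3 Δ0: s2=1 s4=0 s1=0 s3=0 clk=1 s5=0 s0=1
  Δ1: clk:1→0
  (1Δ to stable)
t=4 Δ0: s2=1 s4=0 s1=0 s3=0 clk=0 s5=0 s0=1
  Δ1: clk:0→1
  Δ2: s1:0→1
  Δ3: s3:0→1, s0:1→0
  Δ4: s4:0→1, s3:1→0
  Δ5: s4:1→0
  (5Δ to stable)
t=5 Δ0: s2=1 s4=0 s1=1 s3=0 clk=1 s5=0 s0=0
  Δ1: clk:1→0
  (1Δ to stable)
t=6 Δ0: s2=1 s4=0 s1=1 s3=0 clk=0 s5=0 s0=0
  Δ1: clk:0→1
  Δ2: s1:1→0
  Δ3: s0:0→1
  (3Δ to stable)
t=7 Δ0: s2=1 s4=0 s1=0 s3=0 clk=1 s5=0 s0=1
  Δ1: clk:1→0
  (1Δ to stable)
t=8 Δ0: s2=1 s4=0 s1=0 s3=0 clk=0 s5=0 s0=1
  Δ1: clk:0→1
  Δ2: s1:0→1
  Δ3: s3:0→1, s0:1→0
  Δ4: s4:0→1, s3:1→0
  Δ5: s4:1→0
  (5Δ to stable)
t=9 Δ0: s2=1 s4=0 s1=1 s3=0 clk=1 s5=0 s0=0
  Δ1: clk:1→0
  (1Δ to stable)
t=10 Δ0: s2=1 s4=0 s1=1 s3=0 clk=0 s5=0 s0=0
  Δ1: clk:0→1
  Δ2: s1:1→0
  Δ3: s0:0→1
  (3Δ to stable)
t=11 Δ0: s2=1 s4=0 s1=0 s3=0 clk=1 s5=0 s0=1
  Δ1: clk:1→0
  (1Δ to stable)
t=12 Δ0: s2=1 s4=0 s1=0 s3=0 clk=0 s5=0 s0=1
  Δ1: clk:0→1
  Δ2: s1:0→1
  Δ3: s3:0→1, s0:1→0
  Δ4: s4:0→1, s3:1→0
  Δ5: s4:1→0
  (5Δ to stable)
t=13 Δ0: s2=1 s4=0 s1=1 s3=0 clk=1 s5=0 s0=0
  Δ1: clk:1→0
  (1Δ to stable)
t=14 Δ0: s2=1 s4=0 s1=1 s3=0 clk=0 s5=0 s0=0
  Δ1: clk:0→1
  Δ2: s1:1→0
  Δ3: s0:0→1
  (3Δ to stable)
t=15 Δ0: s2=1 s4=0 s1=0 s3=0 clk=1 s5=0 s0=1
  Δ1: clk:1→0
  (1Δ to stable)
t=16 Δ0: s2=1 s4=0 s1=0 s3=0 clk=0 s5=0 s0=1
  Δ1: clk:0→1
  Δ2: s1:0→1
  Δ3: s3:0→1, s0:1→0
  Δ4: s4:0→1, s3:1→0
  Δ5: s4:1→0
  (5Δ to stable)
t=17 Δ0: s2=1 s4=0 s1=1 s3=0 clk=1 s5=0 s0=0
  Δ1: clk:1→0
  (1Δ to stable)
t=18 Δ0: s2=1 s4=0 s1=1 s3=0 clk=0 s5=0 s0=0
  Δ1: clk:0→1
  Δ2: s1:1→0
  Δ3: s0:0→1
  (3Δ to stable)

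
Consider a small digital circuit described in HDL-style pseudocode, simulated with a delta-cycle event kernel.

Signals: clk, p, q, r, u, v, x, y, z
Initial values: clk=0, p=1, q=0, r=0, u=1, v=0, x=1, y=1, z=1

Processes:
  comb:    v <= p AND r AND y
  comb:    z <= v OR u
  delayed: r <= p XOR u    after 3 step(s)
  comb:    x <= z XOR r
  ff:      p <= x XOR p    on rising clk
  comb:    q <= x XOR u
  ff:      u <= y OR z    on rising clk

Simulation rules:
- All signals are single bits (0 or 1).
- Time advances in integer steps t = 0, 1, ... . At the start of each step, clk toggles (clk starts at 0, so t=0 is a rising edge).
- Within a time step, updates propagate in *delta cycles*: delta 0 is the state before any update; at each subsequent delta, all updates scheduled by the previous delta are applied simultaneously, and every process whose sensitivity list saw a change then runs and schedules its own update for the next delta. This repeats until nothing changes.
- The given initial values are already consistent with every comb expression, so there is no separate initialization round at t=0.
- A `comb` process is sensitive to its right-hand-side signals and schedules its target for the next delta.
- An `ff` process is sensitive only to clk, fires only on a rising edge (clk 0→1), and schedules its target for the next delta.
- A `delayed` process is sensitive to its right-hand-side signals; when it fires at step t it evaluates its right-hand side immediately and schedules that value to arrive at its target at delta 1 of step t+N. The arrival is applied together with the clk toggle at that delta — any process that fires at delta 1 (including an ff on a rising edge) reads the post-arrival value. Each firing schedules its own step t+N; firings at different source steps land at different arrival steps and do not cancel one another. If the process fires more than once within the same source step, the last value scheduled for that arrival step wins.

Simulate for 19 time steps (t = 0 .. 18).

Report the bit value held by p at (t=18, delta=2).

t0.Δ0 x=1 y=1 z=1 clk=0 q=0 p=1 u=1 v=0 r=0
t0.Δ1 x=1 y=1 z=1 clk=1 q=0 p=1 u=1 v=0 r=0
t0.Δ2 x=1 y=1 z=1 clk=1 q=0 p=0 u=1 v=0 r=0
t1.Δ0 x=1 y=1 z=1 clk=1 q=0 p=0 u=1 v=0 r=0
t1.Δ1 x=1 y=1 z=1 clk=0 q=0 p=0 u=1 v=0 r=0
t2.Δ0 x=1 y=1 z=1 clk=0 q=0 p=0 u=1 v=0 r=0
t2.Δ1 x=1 y=1 z=1 clk=1 q=0 p=0 u=1 v=0 r=0
t2.Δ2 x=1 y=1 z=1 clk=1 q=0 p=1 u=1 v=0 r=0
t3.Δ0 x=1 y=1 z=1 clk=1 q=0 p=1 u=1 v=0 r=0
t3.Δ1 x=1 y=1 z=1 clk=0 q=0 p=1 u=1 v=0 r=1
t3.Δ2 x=0 y=1 z=1 clk=0 q=0 p=1 u=1 v=1 r=1
t3.Δ3 x=0 y=1 z=1 clk=0 q=1 p=1 u=1 v=1 r=1
t4.Δ0 x=0 y=1 z=1 clk=0 q=1 p=1 u=1 v=1 r=1
t4.Δ1 x=0 y=1 z=1 clk=1 q=1 p=1 u=1 v=1 r=1
t5.Δ0 x=0 y=1 z=1 clk=1 q=1 p=1 u=1 v=1 r=1
t5.Δ1 x=0 y=1 z=1 clk=0 q=1 p=1 u=1 v=1 r=0
t5.Δ2 x=1 y=1 z=1 clk=0 q=1 p=1 u=1 v=0 r=0
t5.Δ3 x=1 y=1 z=1 clk=0 q=0 p=1 u=1 v=0 r=0
t6.Δ0 x=1 y=1 z=1 clk=0 q=0 p=1 u=1 v=0 r=0
t6.Δ1 x=1 y=1 z=1 clk=1 q=0 p=1 u=1 v=0 r=0
t6.Δ2 x=1 y=1 z=1 clk=1 q=0 p=0 u=1 v=0 r=0
t7.Δ0 x=1 y=1 z=1 clk=1 q=0 p=0 u=1 v=0 r=0
t7.Δ1 x=1 y=1 z=1 clk=0 q=0 p=0 u=1 v=0 r=0
t8.Δ0 x=1 y=1 z=1 clk=0 q=0 p=0 u=1 v=0 r=0
t8.Δ1 x=1 y=1 z=1 clk=1 q=0 p=0 u=1 v=0 r=0
t8.Δ2 x=1 y=1 z=1 clk=1 q=0 p=1 u=1 v=0 r=0
t9.Δ0 x=1 y=1 z=1 clk=1 q=0 p=1 u=1 v=0 r=0
t9.Δ1 x=1 y=1 z=1 clk=0 q=0 p=1 u=1 v=0 r=1
t9.Δ2 x=0 y=1 z=1 clk=0 q=0 p=1 u=1 v=1 r=1
t9.Δ3 x=0 y=1 z=1 clk=0 q=1 p=1 u=1 v=1 r=1
t10.Δ0 x=0 y=1 z=1 clk=0 q=1 p=1 u=1 v=1 r=1
t10.Δ1 x=0 y=1 z=1 clk=1 q=1 p=1 u=1 v=1 r=1
t11.Δ0 x=0 y=1 z=1 clk=1 q=1 p=1 u=1 v=1 r=1
t11.Δ1 x=0 y=1 z=1 clk=0 q=1 p=1 u=1 v=1 r=0
t11.Δ2 x=1 y=1 z=1 clk=0 q=1 p=1 u=1 v=0 r=0
t11.Δ3 x=1 y=1 z=1 clk=0 q=0 p=1 u=1 v=0 r=0
t12.Δ0 x=1 y=1 z=1 clk=0 q=0 p=1 u=1 v=0 r=0
t12.Δ1 x=1 y=1 z=1 clk=1 q=0 p=1 u=1 v=0 r=0
t12.Δ2 x=1 y=1 z=1 clk=1 q=0 p=0 u=1 v=0 r=0
t13.Δ0 x=1 y=1 z=1 clk=1 q=0 p=0 u=1 v=0 r=0
t13.Δ1 x=1 y=1 z=1 clk=0 q=0 p=0 u=1 v=0 r=0
t14.Δ0 x=1 y=1 z=1 clk=0 q=0 p=0 u=1 v=0 r=0
t14.Δ1 x=1 y=1 z=1 clk=1 q=0 p=0 u=1 v=0 r=0
t14.Δ2 x=1 y=1 z=1 clk=1 q=0 p=1 u=1 v=0 r=0
t15.Δ0 x=1 y=1 z=1 clk=1 q=0 p=1 u=1 v=0 r=0
t15.Δ1 x=1 y=1 z=1 clk=0 q=0 p=1 u=1 v=0 r=1
t15.Δ2 x=0 y=1 z=1 clk=0 q=0 p=1 u=1 v=1 r=1
t15.Δ3 x=0 y=1 z=1 clk=0 q=1 p=1 u=1 v=1 r=1
t16.Δ0 x=0 y=1 z=1 clk=0 q=1 p=1 u=1 v=1 r=1
t16.Δ1 x=0 y=1 z=1 clk=1 q=1 p=1 u=1 v=1 r=1
t17.Δ0 x=0 y=1 z=1 clk=1 q=1 p=1 u=1 v=1 r=1
t17.Δ1 x=0 y=1 z=1 clk=0 q=1 p=1 u=1 v=1 r=0
t17.Δ2 x=1 y=1 z=1 clk=0 q=1 p=1 u=1 v=0 r=0
t17.Δ3 x=1 y=1 z=1 clk=0 q=0 p=1 u=1 v=0 r=0
t18.Δ0 x=1 y=1 z=1 clk=0 q=0 p=1 u=1 v=0 r=0
t18.Δ1 x=1 y=1 z=1 clk=1 q=0 p=1 u=1 v=0 r=0
t18.Δ2 x=1 y=1 z=1 clk=1 q=0 p=0 u=1 v=0 r=0

0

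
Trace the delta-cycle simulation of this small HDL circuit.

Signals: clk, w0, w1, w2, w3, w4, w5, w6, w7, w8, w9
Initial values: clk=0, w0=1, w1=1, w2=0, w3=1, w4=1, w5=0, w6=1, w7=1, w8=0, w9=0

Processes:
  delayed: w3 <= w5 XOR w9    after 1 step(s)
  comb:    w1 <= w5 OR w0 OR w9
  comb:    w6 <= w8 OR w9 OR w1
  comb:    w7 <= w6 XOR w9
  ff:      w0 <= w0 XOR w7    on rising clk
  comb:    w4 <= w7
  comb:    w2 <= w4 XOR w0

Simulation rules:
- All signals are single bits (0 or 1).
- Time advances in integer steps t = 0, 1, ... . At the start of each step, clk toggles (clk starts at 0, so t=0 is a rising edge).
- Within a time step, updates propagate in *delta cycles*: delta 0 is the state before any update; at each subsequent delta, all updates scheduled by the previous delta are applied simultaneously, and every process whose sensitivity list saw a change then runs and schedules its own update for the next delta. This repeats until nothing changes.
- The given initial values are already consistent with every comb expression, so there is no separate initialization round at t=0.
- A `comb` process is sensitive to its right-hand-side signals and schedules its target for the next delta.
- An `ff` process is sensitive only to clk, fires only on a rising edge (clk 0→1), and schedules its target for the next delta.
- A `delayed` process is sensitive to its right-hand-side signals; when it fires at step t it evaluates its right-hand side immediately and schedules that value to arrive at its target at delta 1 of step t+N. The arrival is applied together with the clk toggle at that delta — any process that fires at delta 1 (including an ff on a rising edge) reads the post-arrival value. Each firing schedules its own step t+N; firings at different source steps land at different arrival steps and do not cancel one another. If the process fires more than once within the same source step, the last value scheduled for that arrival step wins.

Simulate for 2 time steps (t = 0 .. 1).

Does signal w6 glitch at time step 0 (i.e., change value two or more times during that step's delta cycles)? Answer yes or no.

[bits: w4,w1,w9,w3,w8,w2,w0,w5,w6,w7,clk]
t=0: Δ0=11010010110 Δ1=11010010111 Δ2=11010000111 Δ3=10010100111 Δ4=10010100011 Δ5=10010100001 Δ6=00010100001 Δ7=00010000001 | 7Δ
t=1: Δ0=00010000001 Δ1=00010000000 | 1Δ

no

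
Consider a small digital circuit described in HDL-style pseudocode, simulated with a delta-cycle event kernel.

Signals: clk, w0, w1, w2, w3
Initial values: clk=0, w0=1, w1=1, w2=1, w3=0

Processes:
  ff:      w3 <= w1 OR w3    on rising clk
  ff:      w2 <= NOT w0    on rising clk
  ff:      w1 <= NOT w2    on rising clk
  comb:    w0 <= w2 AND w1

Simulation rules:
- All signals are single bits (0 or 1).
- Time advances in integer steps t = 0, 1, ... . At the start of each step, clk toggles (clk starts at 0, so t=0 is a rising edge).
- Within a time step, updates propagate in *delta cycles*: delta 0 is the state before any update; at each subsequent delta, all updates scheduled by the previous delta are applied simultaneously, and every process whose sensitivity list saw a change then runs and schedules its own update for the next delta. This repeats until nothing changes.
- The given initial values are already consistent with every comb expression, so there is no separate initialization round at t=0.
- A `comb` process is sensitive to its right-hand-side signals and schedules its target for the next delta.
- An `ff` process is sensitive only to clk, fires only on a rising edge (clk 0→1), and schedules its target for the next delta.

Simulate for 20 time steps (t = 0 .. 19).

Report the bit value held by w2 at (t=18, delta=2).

t=0 Δ0: w3=0 w1=1 w2=1 w0=1 clk=0
  Δ1: clk:0→1
  Δ2: w3:0→1, w1:1→0, w2:1→0
  Δ3: w0:1→0
  (3Δ to stable)
t=1 Δ0: w3=1 w1=0 w2=0 w0=0 clk=1
  Δ1: clk:1→0
  (1Δ to stable)
t=2 Δ0: w3=1 w1=0 w2=0 w0=0 clk=0
  Δ1: clk:0→1
  Δ2: w1:0→1, w2:0→1
  Δ3: w0:0→1
  (3Δ to stable)
t=3 Δ0: w3=1 w1=1 w2=1 w0=1 clk=1
  Δ1: clk:1→0
  (1Δ to stable)
t=4 Δ0: w3=1 w1=1 w2=1 w0=1 clk=0
  Δ1: clk:0→1
  Δ2: w1:1→0, w2:1→0
  Δ3: w0:1→0
  (3Δ to stable)
t=5 Δ0: w3=1 w1=0 w2=0 w0=0 clk=1
  Δ1: clk:1→0
  (1Δ to stable)
t=6 Δ0: w3=1 w1=0 w2=0 w0=0 clk=0
  Δ1: clk:0→1
  Δ2: w1:0→1, w2:0→1
  Δ3: w0:0→1
  (3Δ to stable)
t=7 Δ0: w3=1 w1=1 w2=1 w0=1 clk=1
  Δ1: clk:1→0
  (1Δ to stable)
t=8 Δ0: w3=1 w1=1 w2=1 w0=1 clk=0
  Δ1: clk:0→1
  Δ2: w1:1→0, w2:1→0
  Δ3: w0:1→0
  (3Δ to stable)
t=9 Δ0: w3=1 w1=0 w2=0 w0=0 clk=1
  Δ1: clk:1→0
  (1Δ to stable)
t=10 Δ0: w3=1 w1=0 w2=0 w0=0 clk=0
  Δ1: clk:0→1
  Δ2: w1:0→1, w2:0→1
  Δ3: w0:0→1
  (3Δ to stable)
t=11 Δ0: w3=1 w1=1 w2=1 w0=1 clk=1
  Δ1: clk:1→0
  (1Δ to stable)
t=12 Δ0: w3=1 w1=1 w2=1 w0=1 clk=0
  Δ1: clk:0→1
  Δ2: w1:1→0, w2:1→0
  Δ3: w0:1→0
  (3Δ to stable)
t=13 Δ0: w3=1 w1=0 w2=0 w0=0 clk=1
  Δ1: clk:1→0
  (1Δ to stable)
t=14 Δ0: w3=1 w1=0 w2=0 w0=0 clk=0
  Δ1: clk:0→1
  Δ2: w1:0→1, w2:0→1
  Δ3: w0:0→1
  (3Δ to stable)
t=15 Δ0: w3=1 w1=1 w2=1 w0=1 clk=1
  Δ1: clk:1→0
  (1Δ to stable)
t=16 Δ0: w3=1 w1=1 w2=1 w0=1 clk=0
  Δ1: clk:0→1
  Δ2: w1:1→0, w2:1→0
  Δ3: w0:1→0
  (3Δ to stable)
t=17 Δ0: w3=1 w1=0 w2=0 w0=0 clk=1
  Δ1: clk:1→0
  (1Δ to stable)
t=18 Δ0: w3=1 w1=0 w2=0 w0=0 clk=0
  Δ1: clk:0→1
  Δ2: w1:0→1, w2:0→1
  Δ3: w0:0→1
  (3Δ to stable)
t=19 Δ0: w3=1 w1=1 w2=1 w0=1 clk=1
  Δ1: clk:1→0
  (1Δ to stable)

1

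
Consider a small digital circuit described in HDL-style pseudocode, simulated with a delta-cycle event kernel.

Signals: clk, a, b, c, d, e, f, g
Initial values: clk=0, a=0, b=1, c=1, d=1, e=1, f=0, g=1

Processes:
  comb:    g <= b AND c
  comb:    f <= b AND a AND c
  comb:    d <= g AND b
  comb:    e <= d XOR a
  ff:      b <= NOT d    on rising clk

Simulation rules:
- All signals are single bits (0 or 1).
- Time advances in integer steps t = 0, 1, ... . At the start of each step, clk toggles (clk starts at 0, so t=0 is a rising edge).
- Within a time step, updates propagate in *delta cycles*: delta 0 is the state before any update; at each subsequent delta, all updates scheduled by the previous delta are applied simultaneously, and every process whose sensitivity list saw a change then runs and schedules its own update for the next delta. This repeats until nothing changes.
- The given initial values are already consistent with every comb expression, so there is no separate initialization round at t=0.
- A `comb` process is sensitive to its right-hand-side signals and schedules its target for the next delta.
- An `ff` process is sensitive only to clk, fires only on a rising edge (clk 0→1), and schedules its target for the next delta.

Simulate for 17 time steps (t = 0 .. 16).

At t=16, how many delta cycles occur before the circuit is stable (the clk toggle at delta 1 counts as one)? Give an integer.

t0.Δ0 d=1 b=1 e=1 f=0 g=1 clk=0 a=0 c=1
t0.Δ1 d=1 b=1 e=1 f=0 g=1 clk=1 a=0 c=1
t0.Δ2 d=1 b=0 e=1 f=0 g=1 clk=1 a=0 c=1
t0.Δ3 d=0 b=0 e=1 f=0 g=0 clk=1 a=0 c=1
t0.Δ4 d=0 b=0 e=0 f=0 g=0 clk=1 a=0 c=1
t1.Δ0 d=0 b=0 e=0 f=0 g=0 clk=1 a=0 c=1
t1.Δ1 d=0 b=0 e=0 f=0 g=0 clk=0 a=0 c=1
t2.Δ0 d=0 b=0 e=0 f=0 g=0 clk=0 a=0 c=1
t2.Δ1 d=0 b=0 e=0 f=0 g=0 clk=1 a=0 c=1
t2.Δ2 d=0 b=1 e=0 f=0 g=0 clk=1 a=0 c=1
t2.Δ3 d=0 b=1 e=0 f=0 g=1 clk=1 a=0 c=1
t2.Δ4 d=1 b=1 e=0 f=0 g=1 clk=1 a=0 c=1
t2.Δ5 d=1 b=1 e=1 f=0 g=1 clk=1 a=0 c=1
t3.Δ0 d=1 b=1 e=1 f=0 g=1 clk=1 a=0 c=1
t3.Δ1 d=1 b=1 e=1 f=0 g=1 clk=0 a=0 c=1
t4.Δ0 d=1 b=1 e=1 f=0 g=1 clk=0 a=0 c=1
t4.Δ1 d=1 b=1 e=1 f=0 g=1 clk=1 a=0 c=1
t4.Δ2 d=1 b=0 e=1 f=0 g=1 clk=1 a=0 c=1
t4.Δ3 d=0 b=0 e=1 f=0 g=0 clk=1 a=0 c=1
t4.Δ4 d=0 b=0 e=0 f=0 g=0 clk=1 a=0 c=1
t5.Δ0 d=0 b=0 e=0 f=0 g=0 clk=1 a=0 c=1
t5.Δ1 d=0 b=0 e=0 f=0 g=0 clk=0 a=0 c=1
t6.Δ0 d=0 b=0 e=0 f=0 g=0 clk=0 a=0 c=1
t6.Δ1 d=0 b=0 e=0 f=0 g=0 clk=1 a=0 c=1
t6.Δ2 d=0 b=1 e=0 f=0 g=0 clk=1 a=0 c=1
t6.Δ3 d=0 b=1 e=0 f=0 g=1 clk=1 a=0 c=1
t6.Δ4 d=1 b=1 e=0 f=0 g=1 clk=1 a=0 c=1
t6.Δ5 d=1 b=1 e=1 f=0 g=1 clk=1 a=0 c=1
t7.Δ0 d=1 b=1 e=1 f=0 g=1 clk=1 a=0 c=1
t7.Δ1 d=1 b=1 e=1 f=0 g=1 clk=0 a=0 c=1
t8.Δ0 d=1 b=1 e=1 f=0 g=1 clk=0 a=0 c=1
t8.Δ1 d=1 b=1 e=1 f=0 g=1 clk=1 a=0 c=1
t8.Δ2 d=1 b=0 e=1 f=0 g=1 clk=1 a=0 c=1
t8.Δ3 d=0 b=0 e=1 f=0 g=0 clk=1 a=0 c=1
t8.Δ4 d=0 b=0 e=0 f=0 g=0 clk=1 a=0 c=1
t9.Δ0 d=0 b=0 e=0 f=0 g=0 clk=1 a=0 c=1
t9.Δ1 d=0 b=0 e=0 f=0 g=0 clk=0 a=0 c=1
t10.Δ0 d=0 b=0 e=0 f=0 g=0 clk=0 a=0 c=1
t10.Δ1 d=0 b=0 e=0 f=0 g=0 clk=1 a=0 c=1
t10.Δ2 d=0 b=1 e=0 f=0 g=0 clk=1 a=0 c=1
t10.Δ3 d=0 b=1 e=0 f=0 g=1 clk=1 a=0 c=1
t10.Δ4 d=1 b=1 e=0 f=0 g=1 clk=1 a=0 c=1
t10.Δ5 d=1 b=1 e=1 f=0 g=1 clk=1 a=0 c=1
t11.Δ0 d=1 b=1 e=1 f=0 g=1 clk=1 a=0 c=1
t11.Δ1 d=1 b=1 e=1 f=0 g=1 clk=0 a=0 c=1
t12.Δ0 d=1 b=1 e=1 f=0 g=1 clk=0 a=0 c=1
t12.Δ1 d=1 b=1 e=1 f=0 g=1 clk=1 a=0 c=1
t12.Δ2 d=1 b=0 e=1 f=0 g=1 clk=1 a=0 c=1
t12.Δ3 d=0 b=0 e=1 f=0 g=0 clk=1 a=0 c=1
t12.Δ4 d=0 b=0 e=0 f=0 g=0 clk=1 a=0 c=1
t13.Δ0 d=0 b=0 e=0 f=0 g=0 clk=1 a=0 c=1
t13.Δ1 d=0 b=0 e=0 f=0 g=0 clk=0 a=0 c=1
t14.Δ0 d=0 b=0 e=0 f=0 g=0 clk=0 a=0 c=1
t14.Δ1 d=0 b=0 e=0 f=0 g=0 clk=1 a=0 c=1
t14.Δ2 d=0 b=1 e=0 f=0 g=0 clk=1 a=0 c=1
t14.Δ3 d=0 b=1 e=0 f=0 g=1 clk=1 a=0 c=1
t14.Δ4 d=1 b=1 e=0 f=0 g=1 clk=1 a=0 c=1
t14.Δ5 d=1 b=1 e=1 f=0 g=1 clk=1 a=0 c=1
t15.Δ0 d=1 b=1 e=1 f=0 g=1 clk=1 a=0 c=1
t15.Δ1 d=1 b=1 e=1 f=0 g=1 clk=0 a=0 c=1
t16.Δ0 d=1 b=1 e=1 f=0 g=1 clk=0 a=0 c=1
t16.Δ1 d=1 b=1 e=1 f=0 g=1 clk=1 a=0 c=1
t16.Δ2 d=1 b=0 e=1 f=0 g=1 clk=1 a=0 c=1
t16.Δ3 d=0 b=0 e=1 f=0 g=0 clk=1 a=0 c=1
t16.Δ4 d=0 b=0 e=0 f=0 g=0 clk=1 a=0 c=1

4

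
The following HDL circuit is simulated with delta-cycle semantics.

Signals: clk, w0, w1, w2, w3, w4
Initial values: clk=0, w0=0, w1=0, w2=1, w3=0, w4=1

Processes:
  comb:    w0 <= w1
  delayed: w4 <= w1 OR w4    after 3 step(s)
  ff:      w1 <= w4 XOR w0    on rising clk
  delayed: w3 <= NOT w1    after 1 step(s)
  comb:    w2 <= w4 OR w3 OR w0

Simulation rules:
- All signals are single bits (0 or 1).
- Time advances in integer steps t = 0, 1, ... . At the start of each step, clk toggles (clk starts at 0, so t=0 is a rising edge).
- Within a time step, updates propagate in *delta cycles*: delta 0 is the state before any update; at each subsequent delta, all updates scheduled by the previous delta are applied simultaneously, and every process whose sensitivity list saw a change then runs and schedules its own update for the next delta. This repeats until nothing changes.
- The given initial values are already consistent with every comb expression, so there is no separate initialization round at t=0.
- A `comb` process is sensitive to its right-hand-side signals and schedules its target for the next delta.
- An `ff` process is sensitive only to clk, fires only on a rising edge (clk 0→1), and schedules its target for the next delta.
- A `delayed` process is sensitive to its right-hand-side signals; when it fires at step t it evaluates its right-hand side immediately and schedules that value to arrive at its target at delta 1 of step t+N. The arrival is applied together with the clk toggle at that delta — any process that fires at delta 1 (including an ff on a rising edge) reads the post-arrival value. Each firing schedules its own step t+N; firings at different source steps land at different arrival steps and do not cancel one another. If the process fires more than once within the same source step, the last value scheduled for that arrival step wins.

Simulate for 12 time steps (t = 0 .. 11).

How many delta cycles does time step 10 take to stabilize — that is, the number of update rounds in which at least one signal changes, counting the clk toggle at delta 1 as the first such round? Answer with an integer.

3

t=0 Δ0: w0=0 w2=1 clk=0 w4=1 w1=0 w3=0
  Δ1: clk:0→1
  Δ2: w1:0→1
  Δ3: w0:0→1
  (3Δ to stable)
t=1 Δ0: w0=1 w2=1 clk=1 w4=1 w1=1 w3=0
  Δ1: clk:1→0
  (1Δ to stable)
t=2 Δ0: w0=1 w2=1 clk=0 w4=1 w1=1 w3=0
  Δ1: clk:0→1
  Δ2: w1:1→0
  Δ3: w0:1→0
  (3Δ to stable)
t=3 Δ0: w0=0 w2=1 clk=1 w4=1 w1=0 w3=0
  Δ1: clk:1→0, w3:0→1
  (1Δ to stable)
t=4 Δ0: w0=0 w2=1 clk=0 w4=1 w1=0 w3=1
  Δ1: clk:0→1
  Δ2: w1:0→1
  Δ3: w0:0→1
  (3Δ to stable)
t=5 Δ0: w0=1 w2=1 clk=1 w4=1 w1=1 w3=1
  Δ1: clk:1→0, w3:1→0
  (1Δ to stable)
t=6 Δ0: w0=1 w2=1 clk=0 w4=1 w1=1 w3=0
  Δ1: clk:0→1
  Δ2: w1:1→0
  Δ3: w0:1→0
  (3Δ to stable)
t=7 Δ0: w0=0 w2=1 clk=1 w4=1 w1=0 w3=0
  Δ1: clk:1→0, w3:0→1
  (1Δ to stable)
t=8 Δ0: w0=0 w2=1 clk=0 w4=1 w1=0 w3=1
  Δ1: clk:0→1
  Δ2: w1:0→1
  Δ3: w0:0→1
  (3Δ to stable)
t=9 Δ0: w0=1 w2=1 clk=1 w4=1 w1=1 w3=1
  Δ1: clk:1→0, w3:1→0
  (1Δ to stable)
t=10 Δ0: w0=1 w2=1 clk=0 w4=1 w1=1 w3=0
  Δ1: clk:0→1
  Δ2: w1:1→0
  Δ3: w0:1→0
  (3Δ to stable)
t=11 Δ0: w0=0 w2=1 clk=1 w4=1 w1=0 w3=0
  Δ1: clk:1→0, w3:0→1
  (1Δ to stable)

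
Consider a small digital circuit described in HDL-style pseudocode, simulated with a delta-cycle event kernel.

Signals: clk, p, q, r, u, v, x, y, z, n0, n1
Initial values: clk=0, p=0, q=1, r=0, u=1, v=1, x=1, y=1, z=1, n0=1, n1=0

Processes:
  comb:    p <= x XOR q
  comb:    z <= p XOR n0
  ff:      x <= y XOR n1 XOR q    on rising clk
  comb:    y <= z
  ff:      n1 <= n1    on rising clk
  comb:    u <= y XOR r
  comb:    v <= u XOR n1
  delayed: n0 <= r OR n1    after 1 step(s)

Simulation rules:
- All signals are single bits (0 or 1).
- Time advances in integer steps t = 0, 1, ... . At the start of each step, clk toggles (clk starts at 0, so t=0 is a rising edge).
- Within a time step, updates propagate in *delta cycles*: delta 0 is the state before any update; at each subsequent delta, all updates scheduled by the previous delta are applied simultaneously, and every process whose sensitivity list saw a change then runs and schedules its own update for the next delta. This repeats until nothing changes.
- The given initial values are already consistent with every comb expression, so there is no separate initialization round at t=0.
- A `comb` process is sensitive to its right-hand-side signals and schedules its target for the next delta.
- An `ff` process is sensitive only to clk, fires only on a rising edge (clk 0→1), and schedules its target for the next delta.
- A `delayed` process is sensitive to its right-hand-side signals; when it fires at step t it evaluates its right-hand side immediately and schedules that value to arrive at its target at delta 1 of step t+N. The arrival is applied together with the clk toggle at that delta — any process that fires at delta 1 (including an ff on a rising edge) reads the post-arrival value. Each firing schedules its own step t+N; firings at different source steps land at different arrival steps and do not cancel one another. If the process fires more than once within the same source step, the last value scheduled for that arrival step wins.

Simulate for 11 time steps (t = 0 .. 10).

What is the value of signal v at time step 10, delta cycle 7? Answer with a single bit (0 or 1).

1

[bits: z,p,clk,q,x,y,r,v,n1,n0,u]
t=0: Δ0=10011101011 Δ1=10111101011 Δ2=10110101011 Δ3=11110101011 Δ4=01110101011 Δ5=01110001011 Δ6=01110001010 Δ7=01110000010 | 7Δ
t=1: Δ0=01110000010 Δ1=01010000010 | 1Δ
t=2: Δ0=01010000010 Δ1=01110000010 Δ2=01111000010 Δ3=00111000010 Δ4=10111000010 Δ5=10111100010 Δ6=10111100011 Δ7=10111101011 | 7Δ
t=3: Δ0=10111101011 Δ1=10011101011 | 1Δ
t=4: Δ0=10011101011 Δ1=10111101011 Δ2=10110101011 Δ3=11110101011 Δ4=01110101011 Δ5=01110001011 Δ6=01110001010 Δ7=01110000010 | 7Δ
t=5: Δ0=01110000010 Δ1=01010000010 | 1Δ
t=6: Δ0=01010000010 Δ1=01110000010 Δ2=01111000010 Δ3=00111000010 Δ4=10111000010 Δ5=10111100010 Δ6=10111100011 Δ7=10111101011 | 7Δ
t=7: Δ0=10111101011 Δ1=10011101011 | 1Δ
t=8: Δ0=10011101011 Δ1=10111101011 Δ2=10110101011 Δ3=11110101011 Δ4=01110101011 Δ5=01110001011 Δ6=01110001010 Δ7=01110000010 | 7Δ
t=9: Δ0=01110000010 Δ1=01010000010 | 1Δ
t=10: Δ0=01010000010 Δ1=01110000010 Δ2=01111000010 Δ3=00111000010 Δ4=10111000010 Δ5=10111100010 Δ6=10111100011 Δ7=10111101011 | 7Δ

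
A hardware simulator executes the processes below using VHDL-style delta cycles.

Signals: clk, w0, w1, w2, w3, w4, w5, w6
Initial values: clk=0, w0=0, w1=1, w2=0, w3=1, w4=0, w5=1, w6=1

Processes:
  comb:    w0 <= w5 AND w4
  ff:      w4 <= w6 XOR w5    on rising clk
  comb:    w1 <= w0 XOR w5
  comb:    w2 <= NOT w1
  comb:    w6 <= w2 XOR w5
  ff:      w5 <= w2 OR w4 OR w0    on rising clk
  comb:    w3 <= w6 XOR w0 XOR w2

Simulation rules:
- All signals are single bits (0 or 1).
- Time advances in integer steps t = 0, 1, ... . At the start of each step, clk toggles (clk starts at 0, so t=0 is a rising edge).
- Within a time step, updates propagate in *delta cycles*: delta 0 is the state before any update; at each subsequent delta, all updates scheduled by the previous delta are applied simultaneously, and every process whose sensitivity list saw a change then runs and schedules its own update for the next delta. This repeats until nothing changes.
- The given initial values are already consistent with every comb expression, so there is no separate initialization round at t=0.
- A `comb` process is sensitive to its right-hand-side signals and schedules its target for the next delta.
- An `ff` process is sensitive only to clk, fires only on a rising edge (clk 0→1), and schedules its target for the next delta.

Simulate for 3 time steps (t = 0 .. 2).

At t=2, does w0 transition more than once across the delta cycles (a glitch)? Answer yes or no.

no

t0.Δ0 w6=1 clk=0 w5=1 w4=0 w1=1 w2=0 w0=0 w3=1
t0.Δ1 w6=1 clk=1 w5=1 w4=0 w1=1 w2=0 w0=0 w3=1
t0.Δ2 w6=1 clk=1 w5=0 w4=0 w1=1 w2=0 w0=0 w3=1
t0.Δ3 w6=0 clk=1 w5=0 w4=0 w1=0 w2=0 w0=0 w3=1
t0.Δ4 w6=0 clk=1 w5=0 w4=0 w1=0 w2=1 w0=0 w3=0
t0.Δ5 w6=1 clk=1 w5=0 w4=0 w1=0 w2=1 w0=0 w3=1
t0.Δ6 w6=1 clk=1 w5=0 w4=0 w1=0 w2=1 w0=0 w3=0
t1.Δ0 w6=1 clk=1 w5=0 w4=0 w1=0 w2=1 w0=0 w3=0
t1.Δ1 w6=1 clk=0 w5=0 w4=0 w1=0 w2=1 w0=0 w3=0
t2.Δ0 w6=1 clk=0 w5=0 w4=0 w1=0 w2=1 w0=0 w3=0
t2.Δ1 w6=1 clk=1 w5=0 w4=0 w1=0 w2=1 w0=0 w3=0
t2.Δ2 w6=1 clk=1 w5=1 w4=1 w1=0 w2=1 w0=0 w3=0
t2.Δ3 w6=0 clk=1 w5=1 w4=1 w1=1 w2=1 w0=1 w3=0
t2.Δ4 w6=0 clk=1 w5=1 w4=1 w1=0 w2=0 w0=1 w3=0
t2.Δ5 w6=1 clk=1 w5=1 w4=1 w1=0 w2=1 w0=1 w3=1
t2.Δ6 w6=0 clk=1 w5=1 w4=1 w1=0 w2=1 w0=1 w3=1
t2.Δ7 w6=0 clk=1 w5=1 w4=1 w1=0 w2=1 w0=1 w3=0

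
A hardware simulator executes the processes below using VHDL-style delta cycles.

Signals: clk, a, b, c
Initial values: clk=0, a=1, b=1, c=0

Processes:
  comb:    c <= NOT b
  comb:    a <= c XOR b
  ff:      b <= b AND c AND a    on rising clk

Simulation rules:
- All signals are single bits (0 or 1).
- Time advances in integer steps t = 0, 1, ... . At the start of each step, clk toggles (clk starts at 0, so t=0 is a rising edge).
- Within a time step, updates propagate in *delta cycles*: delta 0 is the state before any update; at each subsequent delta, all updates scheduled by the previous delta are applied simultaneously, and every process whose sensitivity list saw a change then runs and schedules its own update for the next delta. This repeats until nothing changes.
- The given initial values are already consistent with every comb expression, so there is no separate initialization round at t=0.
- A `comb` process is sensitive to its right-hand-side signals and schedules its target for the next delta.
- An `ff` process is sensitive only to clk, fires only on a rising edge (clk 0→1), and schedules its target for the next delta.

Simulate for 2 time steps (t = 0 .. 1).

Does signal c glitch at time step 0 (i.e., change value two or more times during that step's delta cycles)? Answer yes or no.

[bits: a,c,clk,b]
t=0: Δ0=1001 Δ1=1011 Δ2=1010 Δ3=0110 Δ4=1110 | 4Δ
t=1: Δ0=1110 Δ1=1100 | 1Δ

no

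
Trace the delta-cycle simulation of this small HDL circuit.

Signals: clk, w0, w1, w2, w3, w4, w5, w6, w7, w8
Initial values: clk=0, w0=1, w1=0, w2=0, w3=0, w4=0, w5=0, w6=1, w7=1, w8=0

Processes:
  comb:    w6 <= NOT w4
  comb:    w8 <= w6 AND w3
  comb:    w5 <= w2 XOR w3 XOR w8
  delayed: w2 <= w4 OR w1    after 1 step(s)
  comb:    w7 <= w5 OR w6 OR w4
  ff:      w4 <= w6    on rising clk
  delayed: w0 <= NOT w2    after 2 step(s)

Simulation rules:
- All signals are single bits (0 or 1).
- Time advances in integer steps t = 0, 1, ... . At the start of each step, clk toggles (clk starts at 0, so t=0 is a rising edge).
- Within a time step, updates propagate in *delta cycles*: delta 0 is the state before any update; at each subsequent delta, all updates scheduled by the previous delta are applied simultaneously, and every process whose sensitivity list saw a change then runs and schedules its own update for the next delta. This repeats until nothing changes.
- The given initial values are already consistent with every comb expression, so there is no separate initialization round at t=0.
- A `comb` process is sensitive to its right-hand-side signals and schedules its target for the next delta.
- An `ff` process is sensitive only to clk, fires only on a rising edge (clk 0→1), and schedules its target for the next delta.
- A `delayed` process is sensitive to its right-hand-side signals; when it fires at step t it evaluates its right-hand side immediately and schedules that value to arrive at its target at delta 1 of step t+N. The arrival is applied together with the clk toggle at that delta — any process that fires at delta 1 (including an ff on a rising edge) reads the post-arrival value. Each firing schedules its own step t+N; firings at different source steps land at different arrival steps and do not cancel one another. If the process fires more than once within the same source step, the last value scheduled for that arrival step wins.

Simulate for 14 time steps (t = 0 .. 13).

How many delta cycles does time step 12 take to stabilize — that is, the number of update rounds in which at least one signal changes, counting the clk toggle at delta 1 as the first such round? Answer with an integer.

3

t0.Δ0 w6=1 w4=0 w5=0 clk=0 w2=0 w1=0 w0=1 w7=1 w3=0 w8=0
t0.Δ1 w6=1 w4=0 w5=0 clk=1 w2=0 w1=0 w0=1 w7=1 w3=0 w8=0
t0.Δ2 w6=1 w4=1 w5=0 clk=1 w2=0 w1=0 w0=1 w7=1 w3=0 w8=0
t0.Δ3 w6=0 w4=1 w5=0 clk=1 w2=0 w1=0 w0=1 w7=1 w3=0 w8=0
t1.Δ0 w6=0 w4=1 w5=0 clk=1 w2=0 w1=0 w0=1 w7=1 w3=0 w8=0
t1.Δ1 w6=0 w4=1 w5=0 clk=0 w2=1 w1=0 w0=1 w7=1 w3=0 w8=0
t1.Δ2 w6=0 w4=1 w5=1 clk=0 w2=1 w1=0 w0=1 w7=1 w3=0 w8=0
t2.Δ0 w6=0 w4=1 w5=1 clk=0 w2=1 w1=0 w0=1 w7=1 w3=0 w8=0
t2.Δ1 w6=0 w4=1 w5=1 clk=1 w2=1 w1=0 w0=1 w7=1 w3=0 w8=0
t2.Δ2 w6=0 w4=0 w5=1 clk=1 w2=1 w1=0 w0=1 w7=1 w3=0 w8=0
t2.Δ3 w6=1 w4=0 w5=1 clk=1 w2=1 w1=0 w0=1 w7=1 w3=0 w8=0
t3.Δ0 w6=1 w4=0 w5=1 clk=1 w2=1 w1=0 w0=1 w7=1 w3=0 w8=0
t3.Δ1 w6=1 w4=0 w5=1 clk=0 w2=0 w1=0 w0=0 w7=1 w3=0 w8=0
t3.Δ2 w6=1 w4=0 w5=0 clk=0 w2=0 w1=0 w0=0 w7=1 w3=0 w8=0
t4.Δ0 w6=1 w4=0 w5=0 clk=0 w2=0 w1=0 w0=0 w7=1 w3=0 w8=0
t4.Δ1 w6=1 w4=0 w5=0 clk=1 w2=0 w1=0 w0=0 w7=1 w3=0 w8=0
t4.Δ2 w6=1 w4=1 w5=0 clk=1 w2=0 w1=0 w0=0 w7=1 w3=0 w8=0
t4.Δ3 w6=0 w4=1 w5=0 clk=1 w2=0 w1=0 w0=0 w7=1 w3=0 w8=0
t5.Δ0 w6=0 w4=1 w5=0 clk=1 w2=0 w1=0 w0=0 w7=1 w3=0 w8=0
t5.Δ1 w6=0 w4=1 w5=0 clk=0 w2=1 w1=0 w0=1 w7=1 w3=0 w8=0
t5.Δ2 w6=0 w4=1 w5=1 clk=0 w2=1 w1=0 w0=1 w7=1 w3=0 w8=0
t6.Δ0 w6=0 w4=1 w5=1 clk=0 w2=1 w1=0 w0=1 w7=1 w3=0 w8=0
t6.Δ1 w6=0 w4=1 w5=1 clk=1 w2=1 w1=0 w0=1 w7=1 w3=0 w8=0
t6.Δ2 w6=0 w4=0 w5=1 clk=1 w2=1 w1=0 w0=1 w7=1 w3=0 w8=0
t6.Δ3 w6=1 w4=0 w5=1 clk=1 w2=1 w1=0 w0=1 w7=1 w3=0 w8=0
t7.Δ0 w6=1 w4=0 w5=1 clk=1 w2=1 w1=0 w0=1 w7=1 w3=0 w8=0
t7.Δ1 w6=1 w4=0 w5=1 clk=0 w2=0 w1=0 w0=0 w7=1 w3=0 w8=0
t7.Δ2 w6=1 w4=0 w5=0 clk=0 w2=0 w1=0 w0=0 w7=1 w3=0 w8=0
t8.Δ0 w6=1 w4=0 w5=0 clk=0 w2=0 w1=0 w0=0 w7=1 w3=0 w8=0
t8.Δ1 w6=1 w4=0 w5=0 clk=1 w2=0 w1=0 w0=0 w7=1 w3=0 w8=0
t8.Δ2 w6=1 w4=1 w5=0 clk=1 w2=0 w1=0 w0=0 w7=1 w3=0 w8=0
t8.Δ3 w6=0 w4=1 w5=0 clk=1 w2=0 w1=0 w0=0 w7=1 w3=0 w8=0
t9.Δ0 w6=0 w4=1 w5=0 clk=1 w2=0 w1=0 w0=0 w7=1 w3=0 w8=0
t9.Δ1 w6=0 w4=1 w5=0 clk=0 w2=1 w1=0 w0=1 w7=1 w3=0 w8=0
t9.Δ2 w6=0 w4=1 w5=1 clk=0 w2=1 w1=0 w0=1 w7=1 w3=0 w8=0
t10.Δ0 w6=0 w4=1 w5=1 clk=0 w2=1 w1=0 w0=1 w7=1 w3=0 w8=0
t10.Δ1 w6=0 w4=1 w5=1 clk=1 w2=1 w1=0 w0=1 w7=1 w3=0 w8=0
t10.Δ2 w6=0 w4=0 w5=1 clk=1 w2=1 w1=0 w0=1 w7=1 w3=0 w8=0
t10.Δ3 w6=1 w4=0 w5=1 clk=1 w2=1 w1=0 w0=1 w7=1 w3=0 w8=0
t11.Δ0 w6=1 w4=0 w5=1 clk=1 w2=1 w1=0 w0=1 w7=1 w3=0 w8=0
t11.Δ1 w6=1 w4=0 w5=1 clk=0 w2=0 w1=0 w0=0 w7=1 w3=0 w8=0
t11.Δ2 w6=1 w4=0 w5=0 clk=0 w2=0 w1=0 w0=0 w7=1 w3=0 w8=0
t12.Δ0 w6=1 w4=0 w5=0 clk=0 w2=0 w1=0 w0=0 w7=1 w3=0 w8=0
t12.Δ1 w6=1 w4=0 w5=0 clk=1 w2=0 w1=0 w0=0 w7=1 w3=0 w8=0
t12.Δ2 w6=1 w4=1 w5=0 clk=1 w2=0 w1=0 w0=0 w7=1 w3=0 w8=0
t12.Δ3 w6=0 w4=1 w5=0 clk=1 w2=0 w1=0 w0=0 w7=1 w3=0 w8=0
t13.Δ0 w6=0 w4=1 w5=0 clk=1 w2=0 w1=0 w0=0 w7=1 w3=0 w8=0
t13.Δ1 w6=0 w4=1 w5=0 clk=0 w2=1 w1=0 w0=1 w7=1 w3=0 w8=0
t13.Δ2 w6=0 w4=1 w5=1 clk=0 w2=1 w1=0 w0=1 w7=1 w3=0 w8=0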